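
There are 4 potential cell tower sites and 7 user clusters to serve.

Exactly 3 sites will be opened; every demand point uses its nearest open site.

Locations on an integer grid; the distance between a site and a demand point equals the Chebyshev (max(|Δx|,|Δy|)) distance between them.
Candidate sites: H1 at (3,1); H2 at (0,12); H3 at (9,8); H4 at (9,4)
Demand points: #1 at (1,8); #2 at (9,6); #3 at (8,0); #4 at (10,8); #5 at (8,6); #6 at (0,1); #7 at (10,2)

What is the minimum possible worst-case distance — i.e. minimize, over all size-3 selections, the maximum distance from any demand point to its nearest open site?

Open {H1, H2, H4}.
  Farthest demand point is #1 at distance 4 (to H2); all others are ≤ 4.
With {H1, H2, H3} the worst case is 6.
With {H1, H3, H4} the worst case is 7.
No size-3 selection achieves below 4.

4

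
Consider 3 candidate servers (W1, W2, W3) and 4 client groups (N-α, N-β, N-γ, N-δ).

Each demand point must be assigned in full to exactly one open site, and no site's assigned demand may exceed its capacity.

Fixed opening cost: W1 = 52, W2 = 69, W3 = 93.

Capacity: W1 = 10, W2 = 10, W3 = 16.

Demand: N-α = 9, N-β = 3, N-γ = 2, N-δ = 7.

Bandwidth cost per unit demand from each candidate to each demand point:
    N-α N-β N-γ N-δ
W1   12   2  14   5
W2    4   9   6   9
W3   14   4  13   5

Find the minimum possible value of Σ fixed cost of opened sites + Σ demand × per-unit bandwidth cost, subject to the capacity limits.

Open {W2, W3}; cheapest assignment that respects the capacities:
  W2 (cap 10, load 9): N-α — cost 9×4 = 36
  W3 (cap 16, load 12): N-β, N-γ, N-δ — cost 3×4 + 2×13 + 7×5 = 73
  Shipping 109, fixed 162 → total 271.
  Any other capacity-feasible assignment to {W2, W3} ships for at least 109.
Compare {W1, W2, W3}: its best feasible assignment gives total 317.
Compare {W1, W3}: its best feasible assignment gives total 326.
Every other set of open sites that can feasibly serve all demand totals ≥ 317 even under its best assignment. Minimum: 271.

271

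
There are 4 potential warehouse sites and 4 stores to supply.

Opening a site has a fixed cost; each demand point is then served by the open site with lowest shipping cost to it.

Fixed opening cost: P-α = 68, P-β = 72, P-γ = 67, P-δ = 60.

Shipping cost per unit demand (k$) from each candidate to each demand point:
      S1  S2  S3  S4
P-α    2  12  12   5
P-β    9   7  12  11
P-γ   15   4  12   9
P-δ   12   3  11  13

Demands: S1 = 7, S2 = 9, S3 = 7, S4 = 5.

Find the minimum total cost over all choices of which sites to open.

Open {P-α, P-δ}: assign each demand point to its cheapest open site.
  S1→P-α 7×2=14, S2→P-δ 9×3=27, S3→P-δ 7×11=77, S4→P-α 5×5=25
  shipping cost 143, fixed 128 → total 271.
Compare {P-α, P-γ}: shipping cost 159 + fixed 135 = 294.
Compare {P-α}: shipping cost 231 + fixed 68 = 299.
Compare {P-δ}: shipping cost 253 + fixed 60 = 313.
All other subsets cost ≥ 294. Minimum total cost: 271.

271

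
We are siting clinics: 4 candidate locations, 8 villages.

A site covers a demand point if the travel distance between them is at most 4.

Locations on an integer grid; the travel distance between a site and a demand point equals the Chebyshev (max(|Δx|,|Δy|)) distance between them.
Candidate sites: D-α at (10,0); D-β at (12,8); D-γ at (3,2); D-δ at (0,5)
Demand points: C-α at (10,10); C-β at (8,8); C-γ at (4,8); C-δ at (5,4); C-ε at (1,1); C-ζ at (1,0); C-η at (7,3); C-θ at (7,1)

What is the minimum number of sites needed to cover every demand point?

Coverage sets (demand points within 4 of each site):
  D-α: {C-η, C-θ}
  D-β: {C-α, C-β}
  D-γ: {C-δ, C-ε, C-ζ, C-η, C-θ}
  D-δ: {C-γ, C-ε}
No 2 sites suffice: every size-2 union leaves at least one demand point uncovered.
But {D-β, D-γ, D-δ} covers everything, so the minimum is 3.

3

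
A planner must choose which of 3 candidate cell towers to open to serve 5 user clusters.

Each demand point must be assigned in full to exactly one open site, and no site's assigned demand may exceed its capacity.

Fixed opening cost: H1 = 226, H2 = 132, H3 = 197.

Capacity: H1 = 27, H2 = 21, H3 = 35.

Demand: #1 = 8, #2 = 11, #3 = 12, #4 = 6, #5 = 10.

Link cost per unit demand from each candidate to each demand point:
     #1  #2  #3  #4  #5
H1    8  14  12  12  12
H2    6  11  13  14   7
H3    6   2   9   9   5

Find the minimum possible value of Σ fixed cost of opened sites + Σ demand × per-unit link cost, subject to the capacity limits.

631

Open {H2, H3}; cheapest assignment that respects the capacities:
  H2 (cap 21, load 18): #1, #5 — cost 8×6 + 10×7 = 118
  H3 (cap 35, load 29): #2, #3, #4 — cost 11×2 + 12×9 + 6×9 = 184
  Shipping 302, fixed 329 → total 631.
  Any other capacity-feasible assignment to {H2, H3} ships for at least 302.
Compare {H1, H3}: its best feasible assignment gives total 739.
Compare {H1, H2}: its best feasible assignment gives total 829.
Every other set of open sites that can feasibly serve all demand totals ≥ 739 even under its best assignment. Minimum: 631.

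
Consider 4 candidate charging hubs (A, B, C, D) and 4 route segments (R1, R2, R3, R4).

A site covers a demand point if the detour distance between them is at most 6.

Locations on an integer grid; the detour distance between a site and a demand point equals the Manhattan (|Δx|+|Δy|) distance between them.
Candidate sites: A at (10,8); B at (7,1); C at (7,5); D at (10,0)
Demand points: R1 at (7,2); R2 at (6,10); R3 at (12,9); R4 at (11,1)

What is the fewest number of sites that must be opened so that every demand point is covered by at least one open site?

Coverage sets (demand points within 6 of each site):
  A: {R2, R3}
  B: {R1, R4}
  C: {R1, R2}
  D: {R1, R4}
No single site covers all 4 demand points.
But {A, B} covers everything, so the minimum is 2.

2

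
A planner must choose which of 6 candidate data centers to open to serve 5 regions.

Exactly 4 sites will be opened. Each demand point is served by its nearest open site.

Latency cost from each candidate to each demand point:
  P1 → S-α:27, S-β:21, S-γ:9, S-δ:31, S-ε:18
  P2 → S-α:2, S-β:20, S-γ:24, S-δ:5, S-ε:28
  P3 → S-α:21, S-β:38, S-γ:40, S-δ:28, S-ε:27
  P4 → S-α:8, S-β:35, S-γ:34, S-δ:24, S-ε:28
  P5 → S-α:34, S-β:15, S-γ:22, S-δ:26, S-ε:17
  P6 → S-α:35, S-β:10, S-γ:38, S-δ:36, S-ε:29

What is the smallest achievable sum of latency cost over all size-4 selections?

43

Open {P1, P2, P5, P6}.
  S-α→P2 2, S-β→P6 10, S-γ→P1 9, S-δ→P2 5, S-ε→P5 17  ⇒ total 43.
Compare {P1, P2, P3, P6}: total 44.
Compare {P1, P2, P4, P6}: total 44.
No size-4 selection does better; minimum is 43.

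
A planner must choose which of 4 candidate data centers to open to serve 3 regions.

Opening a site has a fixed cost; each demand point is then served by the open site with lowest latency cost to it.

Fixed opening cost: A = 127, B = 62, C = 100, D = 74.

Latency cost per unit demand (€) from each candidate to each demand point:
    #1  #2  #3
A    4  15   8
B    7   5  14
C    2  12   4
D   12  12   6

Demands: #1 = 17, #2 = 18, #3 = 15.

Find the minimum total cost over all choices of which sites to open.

Open {B, C}: assign each demand point to its cheapest open site.
  #1→C 17×2=34, #2→B 18×5=90, #3→C 15×4=60
  latency cost 184, fixed 162 → total 346.
Compare {C}: latency cost 310 + fixed 100 = 410.
Compare {B, C, D}: latency cost 184 + fixed 236 = 420.
Compare {B, D}: latency cost 299 + fixed 136 = 435.
All other subsets cost ≥ 410. Minimum total cost: 346.

346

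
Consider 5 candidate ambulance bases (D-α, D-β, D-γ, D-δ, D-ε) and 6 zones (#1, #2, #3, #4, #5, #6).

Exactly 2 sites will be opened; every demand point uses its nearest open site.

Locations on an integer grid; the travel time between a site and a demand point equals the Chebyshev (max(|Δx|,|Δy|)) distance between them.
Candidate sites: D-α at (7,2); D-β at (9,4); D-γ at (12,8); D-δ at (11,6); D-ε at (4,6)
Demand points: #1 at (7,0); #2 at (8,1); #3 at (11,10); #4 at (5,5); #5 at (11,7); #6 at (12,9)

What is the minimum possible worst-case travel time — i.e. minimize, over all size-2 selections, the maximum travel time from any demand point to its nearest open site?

Open {D-α, D-γ}.
  Farthest demand point is #4 at travel time 3 (to D-α); all others are ≤ 3.
With {D-α, D-δ} the worst case is 4.
With {D-β, D-γ} the worst case is 4.
No size-2 selection achieves below 3.

3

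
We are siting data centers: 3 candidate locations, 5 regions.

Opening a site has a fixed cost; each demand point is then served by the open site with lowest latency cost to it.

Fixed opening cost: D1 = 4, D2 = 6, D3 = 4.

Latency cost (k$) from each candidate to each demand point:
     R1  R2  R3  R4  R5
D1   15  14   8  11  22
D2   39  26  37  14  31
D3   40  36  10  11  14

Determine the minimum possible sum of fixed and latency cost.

70

Open {D1, D3}: assign each demand point to its cheapest open site.
  R1→D1 15, R2→D1 14, R3→D1 8, R4→D1 11, R5→D3 14
  latency cost 62, fixed 8 → total 70.
Compare {D1}: latency cost 70 + fixed 4 = 74.
Compare {D1, D2, D3}: latency cost 62 + fixed 14 = 76.
Compare {D1, D2}: latency cost 70 + fixed 10 = 80.
All other subsets cost ≥ 74. Minimum total cost: 70.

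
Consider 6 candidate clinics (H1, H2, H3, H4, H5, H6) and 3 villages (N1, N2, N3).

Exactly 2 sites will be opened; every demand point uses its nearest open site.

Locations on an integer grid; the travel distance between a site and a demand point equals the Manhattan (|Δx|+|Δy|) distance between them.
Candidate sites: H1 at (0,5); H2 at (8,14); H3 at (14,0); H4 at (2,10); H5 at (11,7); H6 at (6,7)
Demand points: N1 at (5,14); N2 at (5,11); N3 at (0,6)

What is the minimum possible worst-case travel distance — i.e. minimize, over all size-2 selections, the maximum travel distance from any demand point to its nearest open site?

Open {H1, H2}.
  Farthest demand point is N2 at travel distance 6 (to H2); all others are ≤ 6.
With {H2, H4} the worst case is 6.
With {H1, H4} the worst case is 7.
No size-2 selection achieves below 6.

6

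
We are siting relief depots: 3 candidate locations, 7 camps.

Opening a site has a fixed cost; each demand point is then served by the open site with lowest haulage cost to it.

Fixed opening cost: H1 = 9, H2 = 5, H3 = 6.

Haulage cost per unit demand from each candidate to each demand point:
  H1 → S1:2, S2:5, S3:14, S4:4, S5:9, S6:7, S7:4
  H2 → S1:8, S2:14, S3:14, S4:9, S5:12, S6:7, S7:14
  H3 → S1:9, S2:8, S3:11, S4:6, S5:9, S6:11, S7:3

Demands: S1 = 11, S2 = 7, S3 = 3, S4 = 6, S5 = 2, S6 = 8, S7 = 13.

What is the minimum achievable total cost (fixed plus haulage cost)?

Open {H1, H3}: assign each demand point to its cheapest open site.
  S1→H1 11×2=22, S2→H1 7×5=35, S3→H3 3×11=33, S4→H1 6×4=24, S5→H1 2×9=18, S6→H1 8×7=56, S7→H3 13×3=39
  haulage cost 227, fixed 15 → total 242.
Compare {H1, H2, H3}: haulage cost 227 + fixed 20 = 247.
Compare {H1}: haulage cost 249 + fixed 9 = 258.
Compare {H1, H2}: haulage cost 249 + fixed 14 = 263.
All other subsets cost ≥ 247. Minimum total cost: 242.

242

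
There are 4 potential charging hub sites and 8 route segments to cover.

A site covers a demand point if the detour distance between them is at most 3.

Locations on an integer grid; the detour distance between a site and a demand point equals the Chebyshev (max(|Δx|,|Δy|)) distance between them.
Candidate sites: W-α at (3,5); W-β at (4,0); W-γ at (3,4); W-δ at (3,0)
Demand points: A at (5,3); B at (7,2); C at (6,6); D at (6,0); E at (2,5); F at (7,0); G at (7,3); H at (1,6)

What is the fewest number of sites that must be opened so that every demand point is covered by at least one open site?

Coverage sets (demand points within 3 of each site):
  W-α: {A, C, E, H}
  W-β: {A, B, D, F, G}
  W-γ: {A, C, E, H}
  W-δ: {A, D}
No single site covers all 8 demand points.
But {W-α, W-β} covers everything, so the minimum is 2.

2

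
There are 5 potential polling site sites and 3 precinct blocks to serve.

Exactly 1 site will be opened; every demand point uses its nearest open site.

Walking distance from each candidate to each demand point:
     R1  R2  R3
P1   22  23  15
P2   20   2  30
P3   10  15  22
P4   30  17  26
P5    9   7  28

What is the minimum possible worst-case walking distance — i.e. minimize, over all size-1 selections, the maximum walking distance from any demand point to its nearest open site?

22

Open {P3}.
  Farthest demand point is R3 at walking distance 22 (to P3); all others are ≤ 22.
With {P1} the worst case is 23.
With {P5} the worst case is 28.
No size-1 selection achieves below 22.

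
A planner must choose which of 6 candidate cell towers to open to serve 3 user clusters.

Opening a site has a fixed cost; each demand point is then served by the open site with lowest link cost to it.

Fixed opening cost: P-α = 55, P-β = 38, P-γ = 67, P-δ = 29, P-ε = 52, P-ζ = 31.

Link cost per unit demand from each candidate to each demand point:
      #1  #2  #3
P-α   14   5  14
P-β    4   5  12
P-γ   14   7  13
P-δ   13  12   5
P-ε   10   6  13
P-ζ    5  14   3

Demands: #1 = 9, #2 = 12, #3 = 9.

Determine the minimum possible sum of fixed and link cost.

192

Open {P-β, P-ζ}: assign each demand point to its cheapest open site.
  #1→P-β 9×4=36, #2→P-β 12×5=60, #3→P-ζ 9×3=27
  link cost 123, fixed 69 → total 192.
Compare {P-β, P-δ}: link cost 141 + fixed 67 = 208.
Compare {P-α, P-ζ}: link cost 132 + fixed 86 = 218.
Compare {P-β, P-δ, P-ζ}: link cost 123 + fixed 98 = 221.
All other subsets cost ≥ 208. Minimum total cost: 192.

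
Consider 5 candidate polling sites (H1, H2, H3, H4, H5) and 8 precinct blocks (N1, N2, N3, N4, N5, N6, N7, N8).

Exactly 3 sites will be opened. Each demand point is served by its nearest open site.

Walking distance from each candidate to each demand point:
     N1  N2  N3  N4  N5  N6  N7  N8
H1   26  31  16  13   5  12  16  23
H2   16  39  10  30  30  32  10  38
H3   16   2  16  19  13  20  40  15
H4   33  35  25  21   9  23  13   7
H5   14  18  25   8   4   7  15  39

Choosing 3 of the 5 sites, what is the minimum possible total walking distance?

Open {H2, H3, H5}.
  N1→H5 14, N2→H3 2, N3→H2 10, N4→H5 8, N5→H5 4, N6→H5 7, N7→H2 10, N8→H3 15  ⇒ total 70.
Compare {H3, H4, H5}: total 71.
Compare {H2, H4, H5}: total 78.
No size-3 selection does better; minimum is 70.

70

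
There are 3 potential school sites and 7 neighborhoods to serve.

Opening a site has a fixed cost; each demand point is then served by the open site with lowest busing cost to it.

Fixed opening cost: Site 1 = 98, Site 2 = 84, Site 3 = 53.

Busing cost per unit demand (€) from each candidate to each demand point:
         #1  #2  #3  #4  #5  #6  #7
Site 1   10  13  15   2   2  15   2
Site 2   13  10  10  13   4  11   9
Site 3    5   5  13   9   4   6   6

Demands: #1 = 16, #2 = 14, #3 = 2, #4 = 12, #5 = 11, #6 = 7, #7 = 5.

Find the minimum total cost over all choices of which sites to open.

Open {Site 1, Site 3}: assign each demand point to its cheapest open site.
  #1→Site 3 16×5=80, #2→Site 3 14×5=70, #3→Site 3 2×13=26, #4→Site 1 12×2=24, #5→Site 1 11×2=22, #6→Site 3 7×6=42, #7→Site 1 5×2=10
  busing cost 274, fixed 151 → total 425.
Compare {Site 3}: busing cost 400 + fixed 53 = 453.
Compare {Site 1, Site 2, Site 3}: busing cost 268 + fixed 235 = 503.
Compare {Site 2, Site 3}: busing cost 394 + fixed 137 = 531.
All other subsets cost ≥ 453. Minimum total cost: 425.

425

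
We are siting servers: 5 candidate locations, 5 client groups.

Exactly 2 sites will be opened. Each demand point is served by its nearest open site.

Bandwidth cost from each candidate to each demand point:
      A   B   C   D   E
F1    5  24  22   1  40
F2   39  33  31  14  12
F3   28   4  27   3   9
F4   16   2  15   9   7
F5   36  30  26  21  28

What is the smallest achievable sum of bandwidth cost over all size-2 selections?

30

Open {F1, F4}.
  A→F1 5, B→F4 2, C→F4 15, D→F1 1, E→F4 7  ⇒ total 30.
Compare {F1, F3}: total 41.
Compare {F3, F4}: total 43.
No size-2 selection does better; minimum is 30.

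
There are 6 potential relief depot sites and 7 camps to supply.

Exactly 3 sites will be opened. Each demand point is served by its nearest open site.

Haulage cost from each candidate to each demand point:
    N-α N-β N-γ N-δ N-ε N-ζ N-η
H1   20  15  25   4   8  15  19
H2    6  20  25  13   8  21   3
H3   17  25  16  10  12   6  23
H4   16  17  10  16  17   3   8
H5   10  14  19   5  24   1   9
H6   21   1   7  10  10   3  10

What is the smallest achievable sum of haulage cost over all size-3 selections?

Open {H2, H5, H6}.
  N-α→H2 6, N-β→H6 1, N-γ→H6 7, N-δ→H5 5, N-ε→H2 8, N-ζ→H5 1, N-η→H2 3  ⇒ total 31.
Compare {H1, H2, H6}: total 32.
Compare {H2, H3, H6}: total 38.
No size-3 selection does better; minimum is 31.

31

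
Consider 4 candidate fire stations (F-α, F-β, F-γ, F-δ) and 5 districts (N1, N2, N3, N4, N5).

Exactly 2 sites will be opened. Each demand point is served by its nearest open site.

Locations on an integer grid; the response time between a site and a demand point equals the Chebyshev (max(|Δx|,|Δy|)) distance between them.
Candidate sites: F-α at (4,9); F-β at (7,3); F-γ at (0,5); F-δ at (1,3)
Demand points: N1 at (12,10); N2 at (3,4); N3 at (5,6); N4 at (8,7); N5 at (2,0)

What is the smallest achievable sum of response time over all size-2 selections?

19

Open {F-β, F-δ}.
  N1→F-β 7, N2→F-δ 2, N3→F-β 3, N4→F-β 4, N5→F-δ 3  ⇒ total 19.
Compare {F-α, F-δ}: total 20.
Compare {F-β, F-γ}: total 22.
No size-2 selection does better; minimum is 19.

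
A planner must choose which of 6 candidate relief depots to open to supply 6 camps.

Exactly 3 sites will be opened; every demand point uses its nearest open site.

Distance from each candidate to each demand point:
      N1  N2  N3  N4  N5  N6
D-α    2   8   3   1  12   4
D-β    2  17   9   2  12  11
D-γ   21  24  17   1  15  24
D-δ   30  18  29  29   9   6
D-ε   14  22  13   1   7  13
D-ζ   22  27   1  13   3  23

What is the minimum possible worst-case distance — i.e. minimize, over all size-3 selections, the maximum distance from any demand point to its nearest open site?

Open {D-α, D-β, D-ε}.
  Farthest demand point is N2 at distance 8 (to D-α); all others are ≤ 8.
With {D-α, D-β, D-ζ} the worst case is 8.
With {D-α, D-γ, D-ε} the worst case is 8.
No size-3 selection achieves below 8.

8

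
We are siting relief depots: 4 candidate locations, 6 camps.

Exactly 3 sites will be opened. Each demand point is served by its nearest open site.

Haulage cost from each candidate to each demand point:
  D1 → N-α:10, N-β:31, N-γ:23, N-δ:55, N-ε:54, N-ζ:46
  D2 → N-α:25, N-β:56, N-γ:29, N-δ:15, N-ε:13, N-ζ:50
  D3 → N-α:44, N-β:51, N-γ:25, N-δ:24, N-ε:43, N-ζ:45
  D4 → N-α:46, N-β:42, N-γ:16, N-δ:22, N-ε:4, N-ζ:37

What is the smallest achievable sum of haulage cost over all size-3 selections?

Open {D1, D2, D4}.
  N-α→D1 10, N-β→D1 31, N-γ→D4 16, N-δ→D2 15, N-ε→D4 4, N-ζ→D4 37  ⇒ total 113.
Compare {D1, D3, D4}: total 120.
Compare {D1, D2, D3}: total 137.
No size-3 selection does better; minimum is 113.

113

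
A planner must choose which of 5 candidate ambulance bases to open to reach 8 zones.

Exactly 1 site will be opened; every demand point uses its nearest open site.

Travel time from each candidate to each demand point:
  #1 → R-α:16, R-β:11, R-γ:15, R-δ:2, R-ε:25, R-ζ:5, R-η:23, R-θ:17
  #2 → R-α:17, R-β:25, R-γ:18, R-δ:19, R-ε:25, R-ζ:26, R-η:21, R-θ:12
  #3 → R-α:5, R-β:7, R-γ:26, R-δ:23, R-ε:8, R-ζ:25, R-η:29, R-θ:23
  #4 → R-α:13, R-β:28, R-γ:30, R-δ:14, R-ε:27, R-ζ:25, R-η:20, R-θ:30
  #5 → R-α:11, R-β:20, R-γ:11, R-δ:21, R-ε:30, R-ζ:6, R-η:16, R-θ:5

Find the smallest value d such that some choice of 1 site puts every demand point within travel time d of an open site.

Open {#1}.
  Farthest demand point is R-ε at travel time 25 (to #1); all others are ≤ 25.
With {#2} the worst case is 26.
With {#3} the worst case is 29.
No size-1 selection achieves below 25.

25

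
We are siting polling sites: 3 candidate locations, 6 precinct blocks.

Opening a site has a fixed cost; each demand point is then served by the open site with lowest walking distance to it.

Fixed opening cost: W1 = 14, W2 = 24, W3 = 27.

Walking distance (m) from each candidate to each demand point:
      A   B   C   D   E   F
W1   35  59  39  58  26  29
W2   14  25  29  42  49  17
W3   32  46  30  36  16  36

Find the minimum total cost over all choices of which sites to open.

Open {W2, W3}: assign each demand point to its cheapest open site.
  A→W2 14, B→W2 25, C→W2 29, D→W3 36, E→W3 16, F→W2 17
  walking distance 137, fixed 51 → total 188.
Compare {W1, W2}: walking distance 153 + fixed 38 = 191.
Compare {W2}: walking distance 176 + fixed 24 = 200.
Compare {W1, W2, W3}: walking distance 137 + fixed 65 = 202.
All other subsets cost ≥ 191. Minimum total cost: 188.

188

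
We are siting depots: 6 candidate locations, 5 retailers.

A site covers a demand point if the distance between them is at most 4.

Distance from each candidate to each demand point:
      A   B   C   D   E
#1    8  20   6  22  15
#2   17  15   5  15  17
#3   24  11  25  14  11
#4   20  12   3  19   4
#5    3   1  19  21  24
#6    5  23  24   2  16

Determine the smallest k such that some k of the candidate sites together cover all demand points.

3

Coverage sets (demand points within 4 of each site):
  #1: {}
  #2: {}
  #3: {}
  #4: {C, E}
  #5: {A, B}
  #6: {D}
No 2 sites suffice: every size-2 union leaves at least one demand point uncovered.
But {#4, #5, #6} covers everything, so the minimum is 3.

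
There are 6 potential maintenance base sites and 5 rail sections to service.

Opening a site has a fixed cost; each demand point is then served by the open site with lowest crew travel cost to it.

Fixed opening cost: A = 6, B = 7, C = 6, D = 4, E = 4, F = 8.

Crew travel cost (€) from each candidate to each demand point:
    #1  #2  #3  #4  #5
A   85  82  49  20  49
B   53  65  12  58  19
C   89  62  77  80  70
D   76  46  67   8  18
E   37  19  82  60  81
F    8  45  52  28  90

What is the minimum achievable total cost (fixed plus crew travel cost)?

88

Open {B, D, E, F}: assign each demand point to its cheapest open site.
  #1→F 8, #2→E 19, #3→B 12, #4→D 8, #5→D 18
  crew travel cost 65, fixed 23 → total 88.
Compare {A, B, D, E, F}: crew travel cost 65 + fixed 29 = 94.
Compare {B, C, D, E, F}: crew travel cost 65 + fixed 29 = 94.
Compare {A, B, C, D, E, F}: crew travel cost 65 + fixed 35 = 100.
All other subsets cost ≥ 94. Minimum total cost: 88.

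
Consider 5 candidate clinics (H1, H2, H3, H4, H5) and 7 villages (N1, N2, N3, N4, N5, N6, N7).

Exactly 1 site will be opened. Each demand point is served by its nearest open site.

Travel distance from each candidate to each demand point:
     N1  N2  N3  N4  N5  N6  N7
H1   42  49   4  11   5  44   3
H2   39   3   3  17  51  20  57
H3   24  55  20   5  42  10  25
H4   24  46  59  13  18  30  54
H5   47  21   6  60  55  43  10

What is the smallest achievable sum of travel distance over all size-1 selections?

Open {H1}.
  N1→H1 42, N2→H1 49, N3→H1 4, N4→H1 11, N5→H1 5, N6→H1 44, N7→H1 3  ⇒ total 158.
Compare {H3}: total 181.
Compare {H2}: total 190.
No size-1 selection does better; minimum is 158.

158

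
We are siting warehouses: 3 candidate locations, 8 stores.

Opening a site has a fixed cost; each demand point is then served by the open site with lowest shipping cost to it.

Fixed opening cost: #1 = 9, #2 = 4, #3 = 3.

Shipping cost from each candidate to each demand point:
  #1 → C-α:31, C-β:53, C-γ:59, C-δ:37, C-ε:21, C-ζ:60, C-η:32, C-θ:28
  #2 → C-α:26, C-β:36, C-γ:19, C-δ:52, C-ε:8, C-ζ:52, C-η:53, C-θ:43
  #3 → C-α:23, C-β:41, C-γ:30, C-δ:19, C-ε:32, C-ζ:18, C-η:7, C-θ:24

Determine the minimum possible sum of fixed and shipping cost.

161

Open {#2, #3}: assign each demand point to its cheapest open site.
  C-α→#3 23, C-β→#2 36, C-γ→#2 19, C-δ→#3 19, C-ε→#2 8, C-ζ→#3 18, C-η→#3 7, C-θ→#3 24
  shipping cost 154, fixed 7 → total 161.
Compare {#1, #2, #3}: shipping cost 154 + fixed 16 = 170.
Compare {#1, #3}: shipping cost 183 + fixed 12 = 195.
Compare {#3}: shipping cost 194 + fixed 3 = 197.
All other subsets cost ≥ 170. Minimum total cost: 161.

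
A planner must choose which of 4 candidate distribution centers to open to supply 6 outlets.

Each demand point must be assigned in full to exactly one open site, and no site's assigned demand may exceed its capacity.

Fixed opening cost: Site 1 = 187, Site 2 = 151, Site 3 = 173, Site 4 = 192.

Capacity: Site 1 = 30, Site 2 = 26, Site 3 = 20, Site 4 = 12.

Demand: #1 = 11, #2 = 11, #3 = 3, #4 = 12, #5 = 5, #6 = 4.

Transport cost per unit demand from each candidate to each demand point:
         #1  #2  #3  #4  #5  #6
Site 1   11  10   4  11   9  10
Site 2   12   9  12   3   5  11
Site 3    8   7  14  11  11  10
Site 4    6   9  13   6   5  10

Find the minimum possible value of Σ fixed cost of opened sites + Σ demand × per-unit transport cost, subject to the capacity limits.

678

Open {Site 2, Site 3}; cheapest assignment that respects the capacities:
  Site 2 (cap 26, load 26): #2, #3, #4 — cost 11×9 + 3×12 + 12×3 = 171
  Site 3 (cap 20, load 20): #1, #5, #6 — cost 11×8 + 5×11 + 4×10 = 183
  Shipping 354, fixed 324 → total 678.
  Any other capacity-feasible assignment to {Site 2, Site 3} ships for at least 354.
Compare {Site 1, Site 2}: its best feasible assignment gives total 682.
Compare {Site 2, Site 3, Site 4}: its best feasible assignment gives total 796.
Every other set of open sites that can feasibly serve all demand totals ≥ 682 even under its best assignment. Minimum: 678.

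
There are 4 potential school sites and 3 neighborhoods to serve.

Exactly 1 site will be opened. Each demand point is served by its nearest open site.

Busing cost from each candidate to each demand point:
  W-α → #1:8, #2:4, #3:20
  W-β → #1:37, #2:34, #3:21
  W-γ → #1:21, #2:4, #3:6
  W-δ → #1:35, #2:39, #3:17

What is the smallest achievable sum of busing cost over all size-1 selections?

Open {W-γ}.
  #1→W-γ 21, #2→W-γ 4, #3→W-γ 6  ⇒ total 31.
Compare {W-α}: total 32.
Compare {W-δ}: total 91.
No size-1 selection does better; minimum is 31.

31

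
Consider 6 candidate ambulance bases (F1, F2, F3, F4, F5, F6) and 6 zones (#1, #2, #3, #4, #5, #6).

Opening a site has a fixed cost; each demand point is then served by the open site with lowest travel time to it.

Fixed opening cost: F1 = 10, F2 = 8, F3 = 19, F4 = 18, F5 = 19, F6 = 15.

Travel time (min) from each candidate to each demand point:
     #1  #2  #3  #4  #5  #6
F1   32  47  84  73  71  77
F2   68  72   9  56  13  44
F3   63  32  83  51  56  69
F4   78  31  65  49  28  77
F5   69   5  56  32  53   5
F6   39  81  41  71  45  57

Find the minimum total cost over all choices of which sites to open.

Open {F1, F2, F5}: assign each demand point to its cheapest open site.
  #1→F1 32, #2→F5 5, #3→F2 9, #4→F5 32, #5→F2 13, #6→F5 5
  travel time 96, fixed 37 → total 133.
Compare {F2, F5, F6}: travel time 103 + fixed 42 = 145.
Compare {F1, F2, F5, F6}: travel time 96 + fixed 52 = 148.
Compare {F1, F2, F4, F5}: travel time 96 + fixed 55 = 151.
All other subsets cost ≥ 145. Minimum total cost: 133.

133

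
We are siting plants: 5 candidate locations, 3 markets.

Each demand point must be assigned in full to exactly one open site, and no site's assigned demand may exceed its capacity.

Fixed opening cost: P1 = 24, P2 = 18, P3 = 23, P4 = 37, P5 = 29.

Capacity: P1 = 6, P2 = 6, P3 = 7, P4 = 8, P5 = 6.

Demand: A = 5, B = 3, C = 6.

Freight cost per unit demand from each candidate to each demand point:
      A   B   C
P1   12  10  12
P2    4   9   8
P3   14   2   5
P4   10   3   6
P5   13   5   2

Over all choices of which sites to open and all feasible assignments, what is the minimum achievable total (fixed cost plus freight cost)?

Open {P2, P3, P5}; cheapest assignment that respects the capacities:
  P2 (cap 6, load 5): A — cost 5×4 = 20
  P3 (cap 7, load 3): B — cost 3×2 = 6
  P5 (cap 6, load 6): C — cost 6×2 = 12
  Shipping 38, fixed 70 → total 108.
  Any other capacity-feasible assignment to {P2, P3, P5} ships for at least 38.
Compare {P2, P4, P5}: its best feasible assignment gives total 125.
Compare {P1, P2, P3, P5}: its best feasible assignment gives total 132.
Every other set of open sites that can feasibly serve all demand totals ≥ 125 even under its best assignment. Minimum: 108.

108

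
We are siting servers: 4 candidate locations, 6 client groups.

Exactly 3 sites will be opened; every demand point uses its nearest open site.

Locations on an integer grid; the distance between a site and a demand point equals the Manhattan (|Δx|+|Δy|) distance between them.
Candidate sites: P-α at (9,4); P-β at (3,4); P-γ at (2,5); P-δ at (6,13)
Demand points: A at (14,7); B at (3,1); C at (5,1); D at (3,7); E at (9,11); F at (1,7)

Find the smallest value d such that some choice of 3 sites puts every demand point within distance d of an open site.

Open {P-α, P-β, P-γ}.
  Farthest demand point is A at distance 8 (to P-α); all others are ≤ 8.
With {P-α, P-β, P-δ} the worst case is 8.
With {P-α, P-γ, P-δ} the worst case is 8.
No size-3 selection achieves below 8.

8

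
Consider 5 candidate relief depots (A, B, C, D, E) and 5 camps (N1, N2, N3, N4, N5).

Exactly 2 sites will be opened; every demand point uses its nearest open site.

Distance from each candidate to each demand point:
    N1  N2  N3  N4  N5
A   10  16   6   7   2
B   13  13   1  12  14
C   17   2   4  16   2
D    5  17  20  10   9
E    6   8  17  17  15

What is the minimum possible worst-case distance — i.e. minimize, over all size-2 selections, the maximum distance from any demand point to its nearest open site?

8

Open {A, E}.
  Farthest demand point is N2 at distance 8 (to E); all others are ≤ 8.
With {A, C} the worst case is 10.
With {C, D} the worst case is 10.
No size-2 selection achieves below 8.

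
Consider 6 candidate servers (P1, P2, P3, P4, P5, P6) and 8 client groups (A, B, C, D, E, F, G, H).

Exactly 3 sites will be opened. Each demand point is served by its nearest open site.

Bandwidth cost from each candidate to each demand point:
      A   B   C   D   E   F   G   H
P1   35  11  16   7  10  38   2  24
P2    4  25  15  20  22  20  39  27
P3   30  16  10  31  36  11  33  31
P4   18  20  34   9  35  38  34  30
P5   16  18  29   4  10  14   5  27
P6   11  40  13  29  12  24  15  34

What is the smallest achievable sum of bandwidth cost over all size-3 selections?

79

Open {P1, P2, P3}.
  A→P2 4, B→P1 11, C→P3 10, D→P1 7, E→P1 10, F→P3 11, G→P1 2, H→P1 24  ⇒ total 79.
Compare {P1, P2, P5}: total 84.
Compare {P1, P3, P6}: total 86.
No size-3 selection does better; minimum is 79.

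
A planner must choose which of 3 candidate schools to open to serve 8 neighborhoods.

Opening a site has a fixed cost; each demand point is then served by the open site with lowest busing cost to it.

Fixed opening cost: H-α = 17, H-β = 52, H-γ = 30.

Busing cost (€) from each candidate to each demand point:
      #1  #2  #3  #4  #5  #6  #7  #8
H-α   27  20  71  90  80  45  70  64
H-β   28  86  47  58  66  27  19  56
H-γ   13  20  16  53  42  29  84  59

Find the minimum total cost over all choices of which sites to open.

Open {H-β, H-γ}: assign each demand point to its cheapest open site.
  #1→H-γ 13, #2→H-γ 20, #3→H-γ 16, #4→H-γ 53, #5→H-γ 42, #6→H-β 27, #7→H-β 19, #8→H-β 56
  busing cost 246, fixed 82 → total 328.
Compare {H-α, H-β, H-γ}: busing cost 246 + fixed 99 = 345.
Compare {H-γ}: busing cost 316 + fixed 30 = 346.
Compare {H-α, H-γ}: busing cost 302 + fixed 47 = 349.
All other subsets cost ≥ 345. Minimum total cost: 328.

328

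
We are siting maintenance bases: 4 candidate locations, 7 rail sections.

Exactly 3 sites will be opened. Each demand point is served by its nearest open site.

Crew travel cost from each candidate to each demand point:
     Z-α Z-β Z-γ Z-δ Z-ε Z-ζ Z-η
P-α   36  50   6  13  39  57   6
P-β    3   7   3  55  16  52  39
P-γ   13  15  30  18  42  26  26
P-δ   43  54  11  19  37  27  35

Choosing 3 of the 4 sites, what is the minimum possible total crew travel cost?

74

Open {P-α, P-β, P-γ}.
  Z-α→P-β 3, Z-β→P-β 7, Z-γ→P-β 3, Z-δ→P-α 13, Z-ε→P-β 16, Z-ζ→P-γ 26, Z-η→P-α 6  ⇒ total 74.
Compare {P-α, P-β, P-δ}: total 75.
Compare {P-β, P-γ, P-δ}: total 99.
No size-3 selection does better; minimum is 74.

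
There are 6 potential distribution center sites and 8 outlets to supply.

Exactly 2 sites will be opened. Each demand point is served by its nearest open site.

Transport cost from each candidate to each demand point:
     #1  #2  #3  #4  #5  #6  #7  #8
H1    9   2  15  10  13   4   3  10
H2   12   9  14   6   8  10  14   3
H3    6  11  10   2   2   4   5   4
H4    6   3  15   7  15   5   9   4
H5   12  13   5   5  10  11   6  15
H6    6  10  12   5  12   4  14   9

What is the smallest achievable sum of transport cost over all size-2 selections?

Open {H1, H3}.
  #1→H3 6, #2→H1 2, #3→H3 10, #4→H3 2, #5→H3 2, #6→H1 4, #7→H1 3, #8→H3 4  ⇒ total 33.
Compare {H3, H4}: total 36.
Compare {H3, H5}: total 39.
No size-2 selection does better; minimum is 33.

33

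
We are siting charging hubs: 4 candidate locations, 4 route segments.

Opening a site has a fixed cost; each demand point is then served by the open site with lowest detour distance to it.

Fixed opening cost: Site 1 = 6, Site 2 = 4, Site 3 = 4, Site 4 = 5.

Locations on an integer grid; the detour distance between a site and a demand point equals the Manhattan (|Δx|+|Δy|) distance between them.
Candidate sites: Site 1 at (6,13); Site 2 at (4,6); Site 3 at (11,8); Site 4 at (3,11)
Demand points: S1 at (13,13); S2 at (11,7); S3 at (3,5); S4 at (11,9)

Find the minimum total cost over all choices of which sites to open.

Open {Site 2, Site 3}: assign each demand point to its cheapest open site.
  S1→Site 3 7, S2→Site 3 1, S3→Site 2 2, S4→Site 3 1
  detour distance 11, fixed 8 → total 19.
Compare {Site 3}: detour distance 20 + fixed 4 = 24.
Compare {Site 3, Site 4}: detour distance 15 + fixed 9 = 24.
Compare {Site 2, Site 3, Site 4}: detour distance 11 + fixed 13 = 24.
All other subsets cost ≥ 24. Minimum total cost: 19.

19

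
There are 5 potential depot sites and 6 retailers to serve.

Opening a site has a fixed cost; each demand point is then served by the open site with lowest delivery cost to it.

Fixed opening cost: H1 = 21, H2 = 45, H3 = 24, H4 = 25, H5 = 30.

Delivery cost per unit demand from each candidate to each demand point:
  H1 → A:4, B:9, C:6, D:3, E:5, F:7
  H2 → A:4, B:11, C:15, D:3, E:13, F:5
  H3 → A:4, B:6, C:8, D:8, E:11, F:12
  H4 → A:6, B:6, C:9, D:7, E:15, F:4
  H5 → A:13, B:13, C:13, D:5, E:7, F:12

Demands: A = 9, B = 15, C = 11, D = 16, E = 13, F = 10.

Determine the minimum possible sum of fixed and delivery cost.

391

Open {H1, H4}: assign each demand point to its cheapest open site.
  A→H1 9×4=36, B→H4 15×6=90, C→H1 11×6=66, D→H1 16×3=48, E→H1 13×5=65, F→H4 10×4=40
  delivery cost 345, fixed 46 → total 391.
Compare {H1, H3, H4}: delivery cost 345 + fixed 70 = 415.
Compare {H1, H3}: delivery cost 375 + fixed 45 = 420.
Compare {H1, H4, H5}: delivery cost 345 + fixed 76 = 421.
All other subsets cost ≥ 415. Minimum total cost: 391.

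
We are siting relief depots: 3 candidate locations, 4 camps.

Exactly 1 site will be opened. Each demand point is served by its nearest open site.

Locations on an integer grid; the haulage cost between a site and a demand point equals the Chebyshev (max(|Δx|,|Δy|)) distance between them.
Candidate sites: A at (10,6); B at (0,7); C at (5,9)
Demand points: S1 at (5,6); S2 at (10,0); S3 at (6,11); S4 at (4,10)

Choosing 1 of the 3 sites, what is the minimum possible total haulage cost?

Open {C}.
  S1→C 3, S2→C 9, S3→C 2, S4→C 1  ⇒ total 15.
Compare {A}: total 22.
Compare {B}: total 25.

15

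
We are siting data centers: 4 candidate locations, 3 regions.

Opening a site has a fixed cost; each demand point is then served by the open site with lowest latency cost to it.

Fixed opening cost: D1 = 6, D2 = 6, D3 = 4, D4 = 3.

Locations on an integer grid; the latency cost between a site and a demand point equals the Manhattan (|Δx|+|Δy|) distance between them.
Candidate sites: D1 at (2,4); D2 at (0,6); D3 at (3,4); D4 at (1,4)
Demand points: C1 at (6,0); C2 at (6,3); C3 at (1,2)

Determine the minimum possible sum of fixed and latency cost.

19

Open {D3}: assign each demand point to its cheapest open site.
  C1→D3 7, C2→D3 4, C3→D3 4
  latency cost 15, fixed 4 → total 19.
Compare {D4}: latency cost 17 + fixed 3 = 20.
Compare {D3, D4}: latency cost 13 + fixed 7 = 20.
Compare {D1}: latency cost 16 + fixed 6 = 22.
All other subsets cost ≥ 20. Minimum total cost: 19.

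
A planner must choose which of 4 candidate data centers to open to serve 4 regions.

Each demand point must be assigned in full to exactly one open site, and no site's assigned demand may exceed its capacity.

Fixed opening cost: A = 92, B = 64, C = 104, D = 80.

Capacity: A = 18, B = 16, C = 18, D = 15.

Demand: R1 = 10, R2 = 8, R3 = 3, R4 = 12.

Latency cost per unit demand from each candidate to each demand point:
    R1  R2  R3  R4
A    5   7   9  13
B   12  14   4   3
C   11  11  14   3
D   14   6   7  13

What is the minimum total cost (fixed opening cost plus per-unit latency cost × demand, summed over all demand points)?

310

Open {A, B}; cheapest assignment that respects the capacities:
  A (cap 18, load 18): R1, R2 — cost 10×5 + 8×7 = 106
  B (cap 16, load 15): R3, R4 — cost 3×4 + 12×3 = 48
  Shipping 154, fixed 156 → total 310.
  Any other capacity-feasible assignment to {A, B} ships for at least 154.
Compare {A, C}: its best feasible assignment gives total 380.
Compare {A, B, D}: its best feasible assignment gives total 382.
Every other set of open sites that can feasibly serve all demand totals ≥ 380 even under its best assignment. Minimum: 310.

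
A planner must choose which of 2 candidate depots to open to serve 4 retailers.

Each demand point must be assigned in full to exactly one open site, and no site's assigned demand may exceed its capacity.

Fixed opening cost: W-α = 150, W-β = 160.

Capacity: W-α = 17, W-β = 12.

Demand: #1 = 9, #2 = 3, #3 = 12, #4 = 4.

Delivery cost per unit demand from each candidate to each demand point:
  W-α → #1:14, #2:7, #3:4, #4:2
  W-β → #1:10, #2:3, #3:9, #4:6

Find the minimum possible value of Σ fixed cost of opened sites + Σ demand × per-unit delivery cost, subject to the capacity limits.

465

Open {W-α, W-β}; cheapest assignment that respects the capacities:
  W-α (cap 17, load 16): #3, #4 — cost 12×4 + 4×2 = 56
  W-β (cap 12, load 12): #1, #2 — cost 9×10 + 3×3 = 99
  Shipping 155, fixed 310 → total 465.
  Any other capacity-feasible assignment to {W-α, W-β} ships for at least 155.
Total demand is 28 and no other set of sites has combined capacity ≥ 28, so {W-α, W-β} is the only feasible choice of open sites. Minimum: 465.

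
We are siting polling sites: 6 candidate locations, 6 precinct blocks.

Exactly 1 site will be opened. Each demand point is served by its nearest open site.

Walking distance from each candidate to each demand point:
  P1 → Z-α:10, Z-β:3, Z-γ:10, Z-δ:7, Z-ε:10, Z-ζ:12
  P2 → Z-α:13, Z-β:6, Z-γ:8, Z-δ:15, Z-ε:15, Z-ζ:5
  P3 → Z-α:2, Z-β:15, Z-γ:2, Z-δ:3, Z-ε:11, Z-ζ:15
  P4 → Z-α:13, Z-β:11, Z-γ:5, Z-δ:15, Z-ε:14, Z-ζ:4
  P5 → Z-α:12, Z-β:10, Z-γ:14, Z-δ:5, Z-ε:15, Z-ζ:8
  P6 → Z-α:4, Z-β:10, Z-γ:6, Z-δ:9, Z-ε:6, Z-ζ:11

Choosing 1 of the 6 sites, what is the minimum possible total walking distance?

46

Open {P6}.
  Z-α→P6 4, Z-β→P6 10, Z-γ→P6 6, Z-δ→P6 9, Z-ε→P6 6, Z-ζ→P6 11  ⇒ total 46.
Compare {P3}: total 48.
Compare {P1}: total 52.
No size-1 selection does better; minimum is 46.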